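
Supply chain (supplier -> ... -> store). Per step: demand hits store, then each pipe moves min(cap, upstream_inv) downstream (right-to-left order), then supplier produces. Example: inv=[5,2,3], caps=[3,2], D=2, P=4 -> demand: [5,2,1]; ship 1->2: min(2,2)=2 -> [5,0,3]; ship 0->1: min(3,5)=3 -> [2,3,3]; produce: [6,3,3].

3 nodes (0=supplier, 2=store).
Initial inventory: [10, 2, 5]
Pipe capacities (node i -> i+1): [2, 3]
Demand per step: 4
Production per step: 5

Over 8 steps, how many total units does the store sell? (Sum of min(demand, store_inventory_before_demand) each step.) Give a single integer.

Step 1: sold=4 (running total=4) -> [13 2 3]
Step 2: sold=3 (running total=7) -> [16 2 2]
Step 3: sold=2 (running total=9) -> [19 2 2]
Step 4: sold=2 (running total=11) -> [22 2 2]
Step 5: sold=2 (running total=13) -> [25 2 2]
Step 6: sold=2 (running total=15) -> [28 2 2]
Step 7: sold=2 (running total=17) -> [31 2 2]
Step 8: sold=2 (running total=19) -> [34 2 2]

Answer: 19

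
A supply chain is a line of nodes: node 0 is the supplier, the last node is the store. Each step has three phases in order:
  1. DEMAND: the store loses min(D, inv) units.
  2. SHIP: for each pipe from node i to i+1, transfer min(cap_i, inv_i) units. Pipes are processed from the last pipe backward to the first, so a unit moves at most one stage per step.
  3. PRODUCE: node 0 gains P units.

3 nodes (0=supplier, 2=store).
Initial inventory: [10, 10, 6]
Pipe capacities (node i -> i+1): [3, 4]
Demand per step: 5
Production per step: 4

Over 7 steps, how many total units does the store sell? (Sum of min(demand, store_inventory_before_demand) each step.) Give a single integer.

Answer: 30

Derivation:
Step 1: sold=5 (running total=5) -> [11 9 5]
Step 2: sold=5 (running total=10) -> [12 8 4]
Step 3: sold=4 (running total=14) -> [13 7 4]
Step 4: sold=4 (running total=18) -> [14 6 4]
Step 5: sold=4 (running total=22) -> [15 5 4]
Step 6: sold=4 (running total=26) -> [16 4 4]
Step 7: sold=4 (running total=30) -> [17 3 4]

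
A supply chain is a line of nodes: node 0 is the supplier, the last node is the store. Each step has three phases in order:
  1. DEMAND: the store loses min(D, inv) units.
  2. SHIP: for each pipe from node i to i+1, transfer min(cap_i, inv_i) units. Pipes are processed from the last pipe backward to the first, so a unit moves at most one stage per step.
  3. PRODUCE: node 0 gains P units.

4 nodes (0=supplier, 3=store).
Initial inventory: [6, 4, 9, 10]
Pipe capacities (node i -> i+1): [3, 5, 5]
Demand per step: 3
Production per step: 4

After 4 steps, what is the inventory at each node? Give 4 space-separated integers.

Step 1: demand=3,sold=3 ship[2->3]=5 ship[1->2]=4 ship[0->1]=3 prod=4 -> inv=[7 3 8 12]
Step 2: demand=3,sold=3 ship[2->3]=5 ship[1->2]=3 ship[0->1]=3 prod=4 -> inv=[8 3 6 14]
Step 3: demand=3,sold=3 ship[2->3]=5 ship[1->2]=3 ship[0->1]=3 prod=4 -> inv=[9 3 4 16]
Step 4: demand=3,sold=3 ship[2->3]=4 ship[1->2]=3 ship[0->1]=3 prod=4 -> inv=[10 3 3 17]

10 3 3 17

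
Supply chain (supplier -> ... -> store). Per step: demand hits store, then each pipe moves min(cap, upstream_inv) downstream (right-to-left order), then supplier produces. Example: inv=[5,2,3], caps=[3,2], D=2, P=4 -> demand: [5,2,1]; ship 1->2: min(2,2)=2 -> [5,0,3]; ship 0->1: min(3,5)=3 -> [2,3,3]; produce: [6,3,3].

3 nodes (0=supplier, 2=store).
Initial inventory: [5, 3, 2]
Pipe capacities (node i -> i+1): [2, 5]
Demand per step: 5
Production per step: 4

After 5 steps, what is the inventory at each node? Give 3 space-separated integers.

Step 1: demand=5,sold=2 ship[1->2]=3 ship[0->1]=2 prod=4 -> inv=[7 2 3]
Step 2: demand=5,sold=3 ship[1->2]=2 ship[0->1]=2 prod=4 -> inv=[9 2 2]
Step 3: demand=5,sold=2 ship[1->2]=2 ship[0->1]=2 prod=4 -> inv=[11 2 2]
Step 4: demand=5,sold=2 ship[1->2]=2 ship[0->1]=2 prod=4 -> inv=[13 2 2]
Step 5: demand=5,sold=2 ship[1->2]=2 ship[0->1]=2 prod=4 -> inv=[15 2 2]

15 2 2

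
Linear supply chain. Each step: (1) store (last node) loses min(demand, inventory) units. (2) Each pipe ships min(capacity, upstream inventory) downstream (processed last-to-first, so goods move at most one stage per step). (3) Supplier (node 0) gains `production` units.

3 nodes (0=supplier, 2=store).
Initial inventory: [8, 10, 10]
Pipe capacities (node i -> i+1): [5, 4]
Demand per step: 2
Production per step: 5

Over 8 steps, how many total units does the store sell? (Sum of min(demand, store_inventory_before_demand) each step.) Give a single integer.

Answer: 16

Derivation:
Step 1: sold=2 (running total=2) -> [8 11 12]
Step 2: sold=2 (running total=4) -> [8 12 14]
Step 3: sold=2 (running total=6) -> [8 13 16]
Step 4: sold=2 (running total=8) -> [8 14 18]
Step 5: sold=2 (running total=10) -> [8 15 20]
Step 6: sold=2 (running total=12) -> [8 16 22]
Step 7: sold=2 (running total=14) -> [8 17 24]
Step 8: sold=2 (running total=16) -> [8 18 26]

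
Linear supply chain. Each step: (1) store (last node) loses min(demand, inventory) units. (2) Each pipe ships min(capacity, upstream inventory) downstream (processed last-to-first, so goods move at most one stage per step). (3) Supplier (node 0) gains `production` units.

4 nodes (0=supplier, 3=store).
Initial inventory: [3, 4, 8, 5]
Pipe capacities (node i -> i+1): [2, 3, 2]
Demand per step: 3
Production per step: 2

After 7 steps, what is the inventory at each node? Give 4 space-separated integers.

Step 1: demand=3,sold=3 ship[2->3]=2 ship[1->2]=3 ship[0->1]=2 prod=2 -> inv=[3 3 9 4]
Step 2: demand=3,sold=3 ship[2->3]=2 ship[1->2]=3 ship[0->1]=2 prod=2 -> inv=[3 2 10 3]
Step 3: demand=3,sold=3 ship[2->3]=2 ship[1->2]=2 ship[0->1]=2 prod=2 -> inv=[3 2 10 2]
Step 4: demand=3,sold=2 ship[2->3]=2 ship[1->2]=2 ship[0->1]=2 prod=2 -> inv=[3 2 10 2]
Step 5: demand=3,sold=2 ship[2->3]=2 ship[1->2]=2 ship[0->1]=2 prod=2 -> inv=[3 2 10 2]
Step 6: demand=3,sold=2 ship[2->3]=2 ship[1->2]=2 ship[0->1]=2 prod=2 -> inv=[3 2 10 2]
Step 7: demand=3,sold=2 ship[2->3]=2 ship[1->2]=2 ship[0->1]=2 prod=2 -> inv=[3 2 10 2]

3 2 10 2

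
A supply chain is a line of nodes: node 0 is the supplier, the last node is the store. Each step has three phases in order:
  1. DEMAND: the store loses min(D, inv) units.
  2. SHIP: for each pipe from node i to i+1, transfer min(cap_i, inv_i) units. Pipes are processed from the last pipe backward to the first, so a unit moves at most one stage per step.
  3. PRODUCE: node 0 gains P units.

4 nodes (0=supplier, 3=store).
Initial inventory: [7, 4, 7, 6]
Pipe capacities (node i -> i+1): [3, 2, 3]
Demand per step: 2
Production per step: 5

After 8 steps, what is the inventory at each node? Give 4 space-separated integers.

Step 1: demand=2,sold=2 ship[2->3]=3 ship[1->2]=2 ship[0->1]=3 prod=5 -> inv=[9 5 6 7]
Step 2: demand=2,sold=2 ship[2->3]=3 ship[1->2]=2 ship[0->1]=3 prod=5 -> inv=[11 6 5 8]
Step 3: demand=2,sold=2 ship[2->3]=3 ship[1->2]=2 ship[0->1]=3 prod=5 -> inv=[13 7 4 9]
Step 4: demand=2,sold=2 ship[2->3]=3 ship[1->2]=2 ship[0->1]=3 prod=5 -> inv=[15 8 3 10]
Step 5: demand=2,sold=2 ship[2->3]=3 ship[1->2]=2 ship[0->1]=3 prod=5 -> inv=[17 9 2 11]
Step 6: demand=2,sold=2 ship[2->3]=2 ship[1->2]=2 ship[0->1]=3 prod=5 -> inv=[19 10 2 11]
Step 7: demand=2,sold=2 ship[2->3]=2 ship[1->2]=2 ship[0->1]=3 prod=5 -> inv=[21 11 2 11]
Step 8: demand=2,sold=2 ship[2->3]=2 ship[1->2]=2 ship[0->1]=3 prod=5 -> inv=[23 12 2 11]

23 12 2 11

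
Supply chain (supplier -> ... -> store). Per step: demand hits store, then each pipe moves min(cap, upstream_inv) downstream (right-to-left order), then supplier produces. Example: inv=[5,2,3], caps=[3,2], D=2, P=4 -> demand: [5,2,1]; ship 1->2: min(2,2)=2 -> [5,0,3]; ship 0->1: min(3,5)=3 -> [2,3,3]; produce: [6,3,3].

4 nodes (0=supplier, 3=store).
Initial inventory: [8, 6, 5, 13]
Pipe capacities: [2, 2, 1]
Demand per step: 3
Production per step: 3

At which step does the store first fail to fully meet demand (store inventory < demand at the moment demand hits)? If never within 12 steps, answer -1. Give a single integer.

Step 1: demand=3,sold=3 ship[2->3]=1 ship[1->2]=2 ship[0->1]=2 prod=3 -> [9 6 6 11]
Step 2: demand=3,sold=3 ship[2->3]=1 ship[1->2]=2 ship[0->1]=2 prod=3 -> [10 6 7 9]
Step 3: demand=3,sold=3 ship[2->3]=1 ship[1->2]=2 ship[0->1]=2 prod=3 -> [11 6 8 7]
Step 4: demand=3,sold=3 ship[2->3]=1 ship[1->2]=2 ship[0->1]=2 prod=3 -> [12 6 9 5]
Step 5: demand=3,sold=3 ship[2->3]=1 ship[1->2]=2 ship[0->1]=2 prod=3 -> [13 6 10 3]
Step 6: demand=3,sold=3 ship[2->3]=1 ship[1->2]=2 ship[0->1]=2 prod=3 -> [14 6 11 1]
Step 7: demand=3,sold=1 ship[2->3]=1 ship[1->2]=2 ship[0->1]=2 prod=3 -> [15 6 12 1]
Step 8: demand=3,sold=1 ship[2->3]=1 ship[1->2]=2 ship[0->1]=2 prod=3 -> [16 6 13 1]
Step 9: demand=3,sold=1 ship[2->3]=1 ship[1->2]=2 ship[0->1]=2 prod=3 -> [17 6 14 1]
Step 10: demand=3,sold=1 ship[2->3]=1 ship[1->2]=2 ship[0->1]=2 prod=3 -> [18 6 15 1]
Step 11: demand=3,sold=1 ship[2->3]=1 ship[1->2]=2 ship[0->1]=2 prod=3 -> [19 6 16 1]
Step 12: demand=3,sold=1 ship[2->3]=1 ship[1->2]=2 ship[0->1]=2 prod=3 -> [20 6 17 1]
First stockout at step 7

7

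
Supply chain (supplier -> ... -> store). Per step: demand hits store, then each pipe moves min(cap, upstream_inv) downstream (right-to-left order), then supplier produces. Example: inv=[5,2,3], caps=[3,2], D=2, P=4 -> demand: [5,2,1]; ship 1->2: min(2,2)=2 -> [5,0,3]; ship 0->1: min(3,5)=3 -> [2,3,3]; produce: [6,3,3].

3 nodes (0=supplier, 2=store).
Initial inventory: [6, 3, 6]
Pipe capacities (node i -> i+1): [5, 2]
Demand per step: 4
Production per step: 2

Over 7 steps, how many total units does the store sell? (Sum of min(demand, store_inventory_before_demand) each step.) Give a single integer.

Step 1: sold=4 (running total=4) -> [3 6 4]
Step 2: sold=4 (running total=8) -> [2 7 2]
Step 3: sold=2 (running total=10) -> [2 7 2]
Step 4: sold=2 (running total=12) -> [2 7 2]
Step 5: sold=2 (running total=14) -> [2 7 2]
Step 6: sold=2 (running total=16) -> [2 7 2]
Step 7: sold=2 (running total=18) -> [2 7 2]

Answer: 18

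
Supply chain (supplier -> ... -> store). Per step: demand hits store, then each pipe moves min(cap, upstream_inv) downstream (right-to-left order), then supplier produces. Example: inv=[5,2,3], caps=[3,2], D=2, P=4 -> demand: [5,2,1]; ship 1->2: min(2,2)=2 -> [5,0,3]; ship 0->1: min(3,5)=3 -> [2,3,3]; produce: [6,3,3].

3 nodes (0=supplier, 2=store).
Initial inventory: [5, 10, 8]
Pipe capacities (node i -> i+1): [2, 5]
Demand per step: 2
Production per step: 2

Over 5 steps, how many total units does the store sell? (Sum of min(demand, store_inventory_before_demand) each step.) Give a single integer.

Answer: 10

Derivation:
Step 1: sold=2 (running total=2) -> [5 7 11]
Step 2: sold=2 (running total=4) -> [5 4 14]
Step 3: sold=2 (running total=6) -> [5 2 16]
Step 4: sold=2 (running total=8) -> [5 2 16]
Step 5: sold=2 (running total=10) -> [5 2 16]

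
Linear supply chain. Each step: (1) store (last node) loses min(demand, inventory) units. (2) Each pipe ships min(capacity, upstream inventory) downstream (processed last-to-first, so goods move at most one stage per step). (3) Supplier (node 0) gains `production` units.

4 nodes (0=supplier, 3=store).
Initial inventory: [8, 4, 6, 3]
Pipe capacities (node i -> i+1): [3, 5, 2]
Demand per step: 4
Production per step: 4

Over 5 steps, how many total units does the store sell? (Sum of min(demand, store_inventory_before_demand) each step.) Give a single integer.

Answer: 11

Derivation:
Step 1: sold=3 (running total=3) -> [9 3 8 2]
Step 2: sold=2 (running total=5) -> [10 3 9 2]
Step 3: sold=2 (running total=7) -> [11 3 10 2]
Step 4: sold=2 (running total=9) -> [12 3 11 2]
Step 5: sold=2 (running total=11) -> [13 3 12 2]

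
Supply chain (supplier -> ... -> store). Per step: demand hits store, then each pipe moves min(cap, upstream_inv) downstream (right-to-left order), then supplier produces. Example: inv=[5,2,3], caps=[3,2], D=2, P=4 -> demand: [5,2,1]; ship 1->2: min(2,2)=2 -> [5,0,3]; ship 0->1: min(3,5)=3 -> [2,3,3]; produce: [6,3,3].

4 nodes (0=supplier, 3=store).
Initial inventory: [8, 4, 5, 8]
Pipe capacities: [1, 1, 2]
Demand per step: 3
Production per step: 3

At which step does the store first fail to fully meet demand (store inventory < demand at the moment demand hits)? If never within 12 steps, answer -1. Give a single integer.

Step 1: demand=3,sold=3 ship[2->3]=2 ship[1->2]=1 ship[0->1]=1 prod=3 -> [10 4 4 7]
Step 2: demand=3,sold=3 ship[2->3]=2 ship[1->2]=1 ship[0->1]=1 prod=3 -> [12 4 3 6]
Step 3: demand=3,sold=3 ship[2->3]=2 ship[1->2]=1 ship[0->1]=1 prod=3 -> [14 4 2 5]
Step 4: demand=3,sold=3 ship[2->3]=2 ship[1->2]=1 ship[0->1]=1 prod=3 -> [16 4 1 4]
Step 5: demand=3,sold=3 ship[2->3]=1 ship[1->2]=1 ship[0->1]=1 prod=3 -> [18 4 1 2]
Step 6: demand=3,sold=2 ship[2->3]=1 ship[1->2]=1 ship[0->1]=1 prod=3 -> [20 4 1 1]
Step 7: demand=3,sold=1 ship[2->3]=1 ship[1->2]=1 ship[0->1]=1 prod=3 -> [22 4 1 1]
Step 8: demand=3,sold=1 ship[2->3]=1 ship[1->2]=1 ship[0->1]=1 prod=3 -> [24 4 1 1]
Step 9: demand=3,sold=1 ship[2->3]=1 ship[1->2]=1 ship[0->1]=1 prod=3 -> [26 4 1 1]
Step 10: demand=3,sold=1 ship[2->3]=1 ship[1->2]=1 ship[0->1]=1 prod=3 -> [28 4 1 1]
Step 11: demand=3,sold=1 ship[2->3]=1 ship[1->2]=1 ship[0->1]=1 prod=3 -> [30 4 1 1]
Step 12: demand=3,sold=1 ship[2->3]=1 ship[1->2]=1 ship[0->1]=1 prod=3 -> [32 4 1 1]
First stockout at step 6

6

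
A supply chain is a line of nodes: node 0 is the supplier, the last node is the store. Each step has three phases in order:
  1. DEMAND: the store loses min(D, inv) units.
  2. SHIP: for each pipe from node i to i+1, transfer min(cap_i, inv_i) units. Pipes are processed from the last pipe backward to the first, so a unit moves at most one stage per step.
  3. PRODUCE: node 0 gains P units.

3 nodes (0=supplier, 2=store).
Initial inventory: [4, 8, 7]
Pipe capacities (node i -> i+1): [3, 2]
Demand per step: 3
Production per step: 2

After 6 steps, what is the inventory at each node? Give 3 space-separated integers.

Step 1: demand=3,sold=3 ship[1->2]=2 ship[0->1]=3 prod=2 -> inv=[3 9 6]
Step 2: demand=3,sold=3 ship[1->2]=2 ship[0->1]=3 prod=2 -> inv=[2 10 5]
Step 3: demand=3,sold=3 ship[1->2]=2 ship[0->1]=2 prod=2 -> inv=[2 10 4]
Step 4: demand=3,sold=3 ship[1->2]=2 ship[0->1]=2 prod=2 -> inv=[2 10 3]
Step 5: demand=3,sold=3 ship[1->2]=2 ship[0->1]=2 prod=2 -> inv=[2 10 2]
Step 6: demand=3,sold=2 ship[1->2]=2 ship[0->1]=2 prod=2 -> inv=[2 10 2]

2 10 2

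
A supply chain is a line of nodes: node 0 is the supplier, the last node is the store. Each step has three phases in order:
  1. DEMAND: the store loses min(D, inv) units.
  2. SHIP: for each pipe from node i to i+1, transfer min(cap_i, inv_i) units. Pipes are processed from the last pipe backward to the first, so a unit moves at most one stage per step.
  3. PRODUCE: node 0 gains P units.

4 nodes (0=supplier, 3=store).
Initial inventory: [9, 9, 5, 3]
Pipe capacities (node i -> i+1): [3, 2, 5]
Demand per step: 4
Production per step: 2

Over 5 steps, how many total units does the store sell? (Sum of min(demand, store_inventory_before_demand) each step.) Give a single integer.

Answer: 14

Derivation:
Step 1: sold=3 (running total=3) -> [8 10 2 5]
Step 2: sold=4 (running total=7) -> [7 11 2 3]
Step 3: sold=3 (running total=10) -> [6 12 2 2]
Step 4: sold=2 (running total=12) -> [5 13 2 2]
Step 5: sold=2 (running total=14) -> [4 14 2 2]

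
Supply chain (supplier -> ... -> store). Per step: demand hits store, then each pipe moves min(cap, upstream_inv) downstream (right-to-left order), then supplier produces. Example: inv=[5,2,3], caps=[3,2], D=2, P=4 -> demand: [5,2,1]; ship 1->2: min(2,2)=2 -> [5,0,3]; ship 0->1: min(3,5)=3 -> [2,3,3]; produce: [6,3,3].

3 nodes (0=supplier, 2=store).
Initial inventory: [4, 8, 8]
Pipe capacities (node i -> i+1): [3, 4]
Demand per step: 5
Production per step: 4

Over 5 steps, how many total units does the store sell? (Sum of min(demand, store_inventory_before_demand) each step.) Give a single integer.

Step 1: sold=5 (running total=5) -> [5 7 7]
Step 2: sold=5 (running total=10) -> [6 6 6]
Step 3: sold=5 (running total=15) -> [7 5 5]
Step 4: sold=5 (running total=20) -> [8 4 4]
Step 5: sold=4 (running total=24) -> [9 3 4]

Answer: 24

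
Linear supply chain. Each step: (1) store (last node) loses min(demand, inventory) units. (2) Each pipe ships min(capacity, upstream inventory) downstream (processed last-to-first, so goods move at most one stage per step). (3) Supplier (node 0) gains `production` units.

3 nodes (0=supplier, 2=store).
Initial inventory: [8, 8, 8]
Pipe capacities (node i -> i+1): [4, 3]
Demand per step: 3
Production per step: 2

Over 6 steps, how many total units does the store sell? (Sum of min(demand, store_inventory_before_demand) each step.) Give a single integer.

Answer: 18

Derivation:
Step 1: sold=3 (running total=3) -> [6 9 8]
Step 2: sold=3 (running total=6) -> [4 10 8]
Step 3: sold=3 (running total=9) -> [2 11 8]
Step 4: sold=3 (running total=12) -> [2 10 8]
Step 5: sold=3 (running total=15) -> [2 9 8]
Step 6: sold=3 (running total=18) -> [2 8 8]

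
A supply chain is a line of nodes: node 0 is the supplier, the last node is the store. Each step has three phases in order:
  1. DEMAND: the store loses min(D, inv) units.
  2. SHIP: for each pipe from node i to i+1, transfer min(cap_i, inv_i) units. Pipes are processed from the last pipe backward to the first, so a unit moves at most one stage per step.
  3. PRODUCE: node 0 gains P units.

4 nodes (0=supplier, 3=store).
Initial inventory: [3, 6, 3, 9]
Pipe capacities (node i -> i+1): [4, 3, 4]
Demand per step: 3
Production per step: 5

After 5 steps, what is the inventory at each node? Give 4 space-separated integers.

Step 1: demand=3,sold=3 ship[2->3]=3 ship[1->2]=3 ship[0->1]=3 prod=5 -> inv=[5 6 3 9]
Step 2: demand=3,sold=3 ship[2->3]=3 ship[1->2]=3 ship[0->1]=4 prod=5 -> inv=[6 7 3 9]
Step 3: demand=3,sold=3 ship[2->3]=3 ship[1->2]=3 ship[0->1]=4 prod=5 -> inv=[7 8 3 9]
Step 4: demand=3,sold=3 ship[2->3]=3 ship[1->2]=3 ship[0->1]=4 prod=5 -> inv=[8 9 3 9]
Step 5: demand=3,sold=3 ship[2->3]=3 ship[1->2]=3 ship[0->1]=4 prod=5 -> inv=[9 10 3 9]

9 10 3 9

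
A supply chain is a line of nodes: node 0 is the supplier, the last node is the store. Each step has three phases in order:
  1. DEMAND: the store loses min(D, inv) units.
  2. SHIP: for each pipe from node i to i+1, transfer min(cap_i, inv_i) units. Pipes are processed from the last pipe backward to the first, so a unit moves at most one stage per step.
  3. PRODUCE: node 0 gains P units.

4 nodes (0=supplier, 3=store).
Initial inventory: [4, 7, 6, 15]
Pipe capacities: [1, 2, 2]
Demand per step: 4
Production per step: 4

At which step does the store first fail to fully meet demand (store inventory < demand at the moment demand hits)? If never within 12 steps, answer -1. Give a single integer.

Step 1: demand=4,sold=4 ship[2->3]=2 ship[1->2]=2 ship[0->1]=1 prod=4 -> [7 6 6 13]
Step 2: demand=4,sold=4 ship[2->3]=2 ship[1->2]=2 ship[0->1]=1 prod=4 -> [10 5 6 11]
Step 3: demand=4,sold=4 ship[2->3]=2 ship[1->2]=2 ship[0->1]=1 prod=4 -> [13 4 6 9]
Step 4: demand=4,sold=4 ship[2->3]=2 ship[1->2]=2 ship[0->1]=1 prod=4 -> [16 3 6 7]
Step 5: demand=4,sold=4 ship[2->3]=2 ship[1->2]=2 ship[0->1]=1 prod=4 -> [19 2 6 5]
Step 6: demand=4,sold=4 ship[2->3]=2 ship[1->2]=2 ship[0->1]=1 prod=4 -> [22 1 6 3]
Step 7: demand=4,sold=3 ship[2->3]=2 ship[1->2]=1 ship[0->1]=1 prod=4 -> [25 1 5 2]
Step 8: demand=4,sold=2 ship[2->3]=2 ship[1->2]=1 ship[0->1]=1 prod=4 -> [28 1 4 2]
Step 9: demand=4,sold=2 ship[2->3]=2 ship[1->2]=1 ship[0->1]=1 prod=4 -> [31 1 3 2]
Step 10: demand=4,sold=2 ship[2->3]=2 ship[1->2]=1 ship[0->1]=1 prod=4 -> [34 1 2 2]
Step 11: demand=4,sold=2 ship[2->3]=2 ship[1->2]=1 ship[0->1]=1 prod=4 -> [37 1 1 2]
Step 12: demand=4,sold=2 ship[2->3]=1 ship[1->2]=1 ship[0->1]=1 prod=4 -> [40 1 1 1]
First stockout at step 7

7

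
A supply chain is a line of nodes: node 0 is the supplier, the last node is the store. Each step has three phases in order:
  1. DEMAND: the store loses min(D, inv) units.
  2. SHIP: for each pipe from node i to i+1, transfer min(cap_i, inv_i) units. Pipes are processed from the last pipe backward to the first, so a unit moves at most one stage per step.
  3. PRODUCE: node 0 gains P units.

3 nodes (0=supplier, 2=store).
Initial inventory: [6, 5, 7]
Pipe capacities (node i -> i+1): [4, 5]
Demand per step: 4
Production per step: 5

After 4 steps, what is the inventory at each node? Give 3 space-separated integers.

Step 1: demand=4,sold=4 ship[1->2]=5 ship[0->1]=4 prod=5 -> inv=[7 4 8]
Step 2: demand=4,sold=4 ship[1->2]=4 ship[0->1]=4 prod=5 -> inv=[8 4 8]
Step 3: demand=4,sold=4 ship[1->2]=4 ship[0->1]=4 prod=5 -> inv=[9 4 8]
Step 4: demand=4,sold=4 ship[1->2]=4 ship[0->1]=4 prod=5 -> inv=[10 4 8]

10 4 8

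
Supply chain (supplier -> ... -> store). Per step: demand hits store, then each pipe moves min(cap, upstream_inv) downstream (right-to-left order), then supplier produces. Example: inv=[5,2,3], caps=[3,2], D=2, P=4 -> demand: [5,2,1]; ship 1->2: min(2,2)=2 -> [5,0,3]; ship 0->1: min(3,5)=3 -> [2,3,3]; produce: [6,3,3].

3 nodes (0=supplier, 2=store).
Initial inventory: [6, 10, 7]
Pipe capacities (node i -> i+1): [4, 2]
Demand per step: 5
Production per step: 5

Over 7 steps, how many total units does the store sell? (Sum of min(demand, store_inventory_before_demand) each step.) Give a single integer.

Step 1: sold=5 (running total=5) -> [7 12 4]
Step 2: sold=4 (running total=9) -> [8 14 2]
Step 3: sold=2 (running total=11) -> [9 16 2]
Step 4: sold=2 (running total=13) -> [10 18 2]
Step 5: sold=2 (running total=15) -> [11 20 2]
Step 6: sold=2 (running total=17) -> [12 22 2]
Step 7: sold=2 (running total=19) -> [13 24 2]

Answer: 19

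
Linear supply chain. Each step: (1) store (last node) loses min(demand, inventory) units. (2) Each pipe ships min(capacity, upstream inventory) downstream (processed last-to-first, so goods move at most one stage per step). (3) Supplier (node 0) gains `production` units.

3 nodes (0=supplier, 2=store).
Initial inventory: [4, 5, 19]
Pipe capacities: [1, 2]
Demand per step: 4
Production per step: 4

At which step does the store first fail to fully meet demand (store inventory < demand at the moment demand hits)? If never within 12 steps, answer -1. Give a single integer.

Step 1: demand=4,sold=4 ship[1->2]=2 ship[0->1]=1 prod=4 -> [7 4 17]
Step 2: demand=4,sold=4 ship[1->2]=2 ship[0->1]=1 prod=4 -> [10 3 15]
Step 3: demand=4,sold=4 ship[1->2]=2 ship[0->1]=1 prod=4 -> [13 2 13]
Step 4: demand=4,sold=4 ship[1->2]=2 ship[0->1]=1 prod=4 -> [16 1 11]
Step 5: demand=4,sold=4 ship[1->2]=1 ship[0->1]=1 prod=4 -> [19 1 8]
Step 6: demand=4,sold=4 ship[1->2]=1 ship[0->1]=1 prod=4 -> [22 1 5]
Step 7: demand=4,sold=4 ship[1->2]=1 ship[0->1]=1 prod=4 -> [25 1 2]
Step 8: demand=4,sold=2 ship[1->2]=1 ship[0->1]=1 prod=4 -> [28 1 1]
Step 9: demand=4,sold=1 ship[1->2]=1 ship[0->1]=1 prod=4 -> [31 1 1]
Step 10: demand=4,sold=1 ship[1->2]=1 ship[0->1]=1 prod=4 -> [34 1 1]
Step 11: demand=4,sold=1 ship[1->2]=1 ship[0->1]=1 prod=4 -> [37 1 1]
Step 12: demand=4,sold=1 ship[1->2]=1 ship[0->1]=1 prod=4 -> [40 1 1]
First stockout at step 8

8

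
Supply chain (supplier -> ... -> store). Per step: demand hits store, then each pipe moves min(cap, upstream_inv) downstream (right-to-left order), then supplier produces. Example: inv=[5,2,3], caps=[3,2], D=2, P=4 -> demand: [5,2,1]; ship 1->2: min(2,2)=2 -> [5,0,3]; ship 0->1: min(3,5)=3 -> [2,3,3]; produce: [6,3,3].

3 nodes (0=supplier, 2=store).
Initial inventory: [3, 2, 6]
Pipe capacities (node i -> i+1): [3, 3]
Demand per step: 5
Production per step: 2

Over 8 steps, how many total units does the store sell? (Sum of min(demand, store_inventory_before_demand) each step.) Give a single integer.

Step 1: sold=5 (running total=5) -> [2 3 3]
Step 2: sold=3 (running total=8) -> [2 2 3]
Step 3: sold=3 (running total=11) -> [2 2 2]
Step 4: sold=2 (running total=13) -> [2 2 2]
Step 5: sold=2 (running total=15) -> [2 2 2]
Step 6: sold=2 (running total=17) -> [2 2 2]
Step 7: sold=2 (running total=19) -> [2 2 2]
Step 8: sold=2 (running total=21) -> [2 2 2]

Answer: 21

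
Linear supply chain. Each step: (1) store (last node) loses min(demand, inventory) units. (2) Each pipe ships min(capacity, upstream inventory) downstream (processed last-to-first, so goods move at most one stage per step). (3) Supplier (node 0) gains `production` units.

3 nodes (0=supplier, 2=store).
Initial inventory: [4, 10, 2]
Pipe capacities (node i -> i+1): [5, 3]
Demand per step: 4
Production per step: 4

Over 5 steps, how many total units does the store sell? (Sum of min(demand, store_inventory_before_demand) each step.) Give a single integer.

Answer: 14

Derivation:
Step 1: sold=2 (running total=2) -> [4 11 3]
Step 2: sold=3 (running total=5) -> [4 12 3]
Step 3: sold=3 (running total=8) -> [4 13 3]
Step 4: sold=3 (running total=11) -> [4 14 3]
Step 5: sold=3 (running total=14) -> [4 15 3]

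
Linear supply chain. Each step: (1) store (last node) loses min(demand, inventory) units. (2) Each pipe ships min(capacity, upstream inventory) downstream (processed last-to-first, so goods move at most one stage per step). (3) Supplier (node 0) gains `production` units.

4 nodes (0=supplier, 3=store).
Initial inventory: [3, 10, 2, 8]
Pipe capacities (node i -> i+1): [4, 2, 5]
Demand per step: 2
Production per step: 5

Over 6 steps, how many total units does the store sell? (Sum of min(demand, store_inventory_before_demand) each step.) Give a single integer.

Step 1: sold=2 (running total=2) -> [5 11 2 8]
Step 2: sold=2 (running total=4) -> [6 13 2 8]
Step 3: sold=2 (running total=6) -> [7 15 2 8]
Step 4: sold=2 (running total=8) -> [8 17 2 8]
Step 5: sold=2 (running total=10) -> [9 19 2 8]
Step 6: sold=2 (running total=12) -> [10 21 2 8]

Answer: 12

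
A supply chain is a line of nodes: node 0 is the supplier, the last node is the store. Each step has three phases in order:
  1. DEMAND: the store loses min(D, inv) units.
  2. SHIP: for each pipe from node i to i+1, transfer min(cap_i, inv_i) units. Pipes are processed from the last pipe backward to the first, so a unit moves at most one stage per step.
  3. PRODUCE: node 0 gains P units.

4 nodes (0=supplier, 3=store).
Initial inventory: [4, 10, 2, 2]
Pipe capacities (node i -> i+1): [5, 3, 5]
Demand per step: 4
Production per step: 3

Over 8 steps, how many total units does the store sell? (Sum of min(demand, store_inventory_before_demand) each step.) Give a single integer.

Step 1: sold=2 (running total=2) -> [3 11 3 2]
Step 2: sold=2 (running total=4) -> [3 11 3 3]
Step 3: sold=3 (running total=7) -> [3 11 3 3]
Step 4: sold=3 (running total=10) -> [3 11 3 3]
Step 5: sold=3 (running total=13) -> [3 11 3 3]
Step 6: sold=3 (running total=16) -> [3 11 3 3]
Step 7: sold=3 (running total=19) -> [3 11 3 3]
Step 8: sold=3 (running total=22) -> [3 11 3 3]

Answer: 22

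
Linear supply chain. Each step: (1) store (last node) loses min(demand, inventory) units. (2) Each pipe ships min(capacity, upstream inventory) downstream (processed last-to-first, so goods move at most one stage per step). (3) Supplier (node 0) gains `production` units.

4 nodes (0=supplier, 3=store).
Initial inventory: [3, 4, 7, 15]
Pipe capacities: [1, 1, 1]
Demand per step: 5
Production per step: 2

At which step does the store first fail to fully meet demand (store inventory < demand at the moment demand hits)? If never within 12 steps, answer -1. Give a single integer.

Step 1: demand=5,sold=5 ship[2->3]=1 ship[1->2]=1 ship[0->1]=1 prod=2 -> [4 4 7 11]
Step 2: demand=5,sold=5 ship[2->3]=1 ship[1->2]=1 ship[0->1]=1 prod=2 -> [5 4 7 7]
Step 3: demand=5,sold=5 ship[2->3]=1 ship[1->2]=1 ship[0->1]=1 prod=2 -> [6 4 7 3]
Step 4: demand=5,sold=3 ship[2->3]=1 ship[1->2]=1 ship[0->1]=1 prod=2 -> [7 4 7 1]
Step 5: demand=5,sold=1 ship[2->3]=1 ship[1->2]=1 ship[0->1]=1 prod=2 -> [8 4 7 1]
Step 6: demand=5,sold=1 ship[2->3]=1 ship[1->2]=1 ship[0->1]=1 prod=2 -> [9 4 7 1]
Step 7: demand=5,sold=1 ship[2->3]=1 ship[1->2]=1 ship[0->1]=1 prod=2 -> [10 4 7 1]
Step 8: demand=5,sold=1 ship[2->3]=1 ship[1->2]=1 ship[0->1]=1 prod=2 -> [11 4 7 1]
Step 9: demand=5,sold=1 ship[2->3]=1 ship[1->2]=1 ship[0->1]=1 prod=2 -> [12 4 7 1]
Step 10: demand=5,sold=1 ship[2->3]=1 ship[1->2]=1 ship[0->1]=1 prod=2 -> [13 4 7 1]
Step 11: demand=5,sold=1 ship[2->3]=1 ship[1->2]=1 ship[0->1]=1 prod=2 -> [14 4 7 1]
Step 12: demand=5,sold=1 ship[2->3]=1 ship[1->2]=1 ship[0->1]=1 prod=2 -> [15 4 7 1]
First stockout at step 4

4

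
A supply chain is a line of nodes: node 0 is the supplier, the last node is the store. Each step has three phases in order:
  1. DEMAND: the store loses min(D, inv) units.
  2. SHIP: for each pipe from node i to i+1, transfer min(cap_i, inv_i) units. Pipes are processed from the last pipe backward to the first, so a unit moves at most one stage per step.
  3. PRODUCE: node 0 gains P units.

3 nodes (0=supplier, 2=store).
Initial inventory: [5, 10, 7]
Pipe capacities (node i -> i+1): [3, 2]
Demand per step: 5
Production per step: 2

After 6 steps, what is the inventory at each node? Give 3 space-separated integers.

Step 1: demand=5,sold=5 ship[1->2]=2 ship[0->1]=3 prod=2 -> inv=[4 11 4]
Step 2: demand=5,sold=4 ship[1->2]=2 ship[0->1]=3 prod=2 -> inv=[3 12 2]
Step 3: demand=5,sold=2 ship[1->2]=2 ship[0->1]=3 prod=2 -> inv=[2 13 2]
Step 4: demand=5,sold=2 ship[1->2]=2 ship[0->1]=2 prod=2 -> inv=[2 13 2]
Step 5: demand=5,sold=2 ship[1->2]=2 ship[0->1]=2 prod=2 -> inv=[2 13 2]
Step 6: demand=5,sold=2 ship[1->2]=2 ship[0->1]=2 prod=2 -> inv=[2 13 2]

2 13 2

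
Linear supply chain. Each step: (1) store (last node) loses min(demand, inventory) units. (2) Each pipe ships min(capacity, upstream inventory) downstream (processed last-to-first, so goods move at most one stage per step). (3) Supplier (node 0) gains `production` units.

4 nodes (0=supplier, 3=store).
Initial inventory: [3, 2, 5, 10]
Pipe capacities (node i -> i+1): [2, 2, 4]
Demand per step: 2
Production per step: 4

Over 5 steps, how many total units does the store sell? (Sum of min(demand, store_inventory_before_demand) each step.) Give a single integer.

Answer: 10

Derivation:
Step 1: sold=2 (running total=2) -> [5 2 3 12]
Step 2: sold=2 (running total=4) -> [7 2 2 13]
Step 3: sold=2 (running total=6) -> [9 2 2 13]
Step 4: sold=2 (running total=8) -> [11 2 2 13]
Step 5: sold=2 (running total=10) -> [13 2 2 13]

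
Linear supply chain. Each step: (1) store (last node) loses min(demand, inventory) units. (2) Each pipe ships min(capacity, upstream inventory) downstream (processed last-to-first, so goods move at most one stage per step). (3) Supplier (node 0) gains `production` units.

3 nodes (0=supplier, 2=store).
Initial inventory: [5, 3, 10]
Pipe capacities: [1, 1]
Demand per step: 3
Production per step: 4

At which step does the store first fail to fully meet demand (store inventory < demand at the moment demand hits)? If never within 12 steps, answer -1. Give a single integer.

Step 1: demand=3,sold=3 ship[1->2]=1 ship[0->1]=1 prod=4 -> [8 3 8]
Step 2: demand=3,sold=3 ship[1->2]=1 ship[0->1]=1 prod=4 -> [11 3 6]
Step 3: demand=3,sold=3 ship[1->2]=1 ship[0->1]=1 prod=4 -> [14 3 4]
Step 4: demand=3,sold=3 ship[1->2]=1 ship[0->1]=1 prod=4 -> [17 3 2]
Step 5: demand=3,sold=2 ship[1->2]=1 ship[0->1]=1 prod=4 -> [20 3 1]
Step 6: demand=3,sold=1 ship[1->2]=1 ship[0->1]=1 prod=4 -> [23 3 1]
Step 7: demand=3,sold=1 ship[1->2]=1 ship[0->1]=1 prod=4 -> [26 3 1]
Step 8: demand=3,sold=1 ship[1->2]=1 ship[0->1]=1 prod=4 -> [29 3 1]
Step 9: demand=3,sold=1 ship[1->2]=1 ship[0->1]=1 prod=4 -> [32 3 1]
Step 10: demand=3,sold=1 ship[1->2]=1 ship[0->1]=1 prod=4 -> [35 3 1]
Step 11: demand=3,sold=1 ship[1->2]=1 ship[0->1]=1 prod=4 -> [38 3 1]
Step 12: demand=3,sold=1 ship[1->2]=1 ship[0->1]=1 prod=4 -> [41 3 1]
First stockout at step 5

5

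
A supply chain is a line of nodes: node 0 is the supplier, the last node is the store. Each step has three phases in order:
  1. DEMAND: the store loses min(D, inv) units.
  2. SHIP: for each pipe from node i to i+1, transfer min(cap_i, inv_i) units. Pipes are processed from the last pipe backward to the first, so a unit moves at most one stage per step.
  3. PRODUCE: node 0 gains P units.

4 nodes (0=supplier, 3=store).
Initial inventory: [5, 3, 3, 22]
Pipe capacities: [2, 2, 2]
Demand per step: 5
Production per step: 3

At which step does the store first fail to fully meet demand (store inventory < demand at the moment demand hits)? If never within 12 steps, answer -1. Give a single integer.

Step 1: demand=5,sold=5 ship[2->3]=2 ship[1->2]=2 ship[0->1]=2 prod=3 -> [6 3 3 19]
Step 2: demand=5,sold=5 ship[2->3]=2 ship[1->2]=2 ship[0->1]=2 prod=3 -> [7 3 3 16]
Step 3: demand=5,sold=5 ship[2->3]=2 ship[1->2]=2 ship[0->1]=2 prod=3 -> [8 3 3 13]
Step 4: demand=5,sold=5 ship[2->3]=2 ship[1->2]=2 ship[0->1]=2 prod=3 -> [9 3 3 10]
Step 5: demand=5,sold=5 ship[2->3]=2 ship[1->2]=2 ship[0->1]=2 prod=3 -> [10 3 3 7]
Step 6: demand=5,sold=5 ship[2->3]=2 ship[1->2]=2 ship[0->1]=2 prod=3 -> [11 3 3 4]
Step 7: demand=5,sold=4 ship[2->3]=2 ship[1->2]=2 ship[0->1]=2 prod=3 -> [12 3 3 2]
Step 8: demand=5,sold=2 ship[2->3]=2 ship[1->2]=2 ship[0->1]=2 prod=3 -> [13 3 3 2]
Step 9: demand=5,sold=2 ship[2->3]=2 ship[1->2]=2 ship[0->1]=2 prod=3 -> [14 3 3 2]
Step 10: demand=5,sold=2 ship[2->3]=2 ship[1->2]=2 ship[0->1]=2 prod=3 -> [15 3 3 2]
Step 11: demand=5,sold=2 ship[2->3]=2 ship[1->2]=2 ship[0->1]=2 prod=3 -> [16 3 3 2]
Step 12: demand=5,sold=2 ship[2->3]=2 ship[1->2]=2 ship[0->1]=2 prod=3 -> [17 3 3 2]
First stockout at step 7

7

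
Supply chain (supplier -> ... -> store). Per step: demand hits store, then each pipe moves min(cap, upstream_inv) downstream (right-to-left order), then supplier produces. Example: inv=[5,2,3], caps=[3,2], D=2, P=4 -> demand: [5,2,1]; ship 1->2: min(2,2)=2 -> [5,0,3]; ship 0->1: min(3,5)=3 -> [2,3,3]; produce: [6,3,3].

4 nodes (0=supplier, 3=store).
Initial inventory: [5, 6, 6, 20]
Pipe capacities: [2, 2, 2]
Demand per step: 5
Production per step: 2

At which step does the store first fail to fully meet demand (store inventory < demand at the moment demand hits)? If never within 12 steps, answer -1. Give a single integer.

Step 1: demand=5,sold=5 ship[2->3]=2 ship[1->2]=2 ship[0->1]=2 prod=2 -> [5 6 6 17]
Step 2: demand=5,sold=5 ship[2->3]=2 ship[1->2]=2 ship[0->1]=2 prod=2 -> [5 6 6 14]
Step 3: demand=5,sold=5 ship[2->3]=2 ship[1->2]=2 ship[0->1]=2 prod=2 -> [5 6 6 11]
Step 4: demand=5,sold=5 ship[2->3]=2 ship[1->2]=2 ship[0->1]=2 prod=2 -> [5 6 6 8]
Step 5: demand=5,sold=5 ship[2->3]=2 ship[1->2]=2 ship[0->1]=2 prod=2 -> [5 6 6 5]
Step 6: demand=5,sold=5 ship[2->3]=2 ship[1->2]=2 ship[0->1]=2 prod=2 -> [5 6 6 2]
Step 7: demand=5,sold=2 ship[2->3]=2 ship[1->2]=2 ship[0->1]=2 prod=2 -> [5 6 6 2]
Step 8: demand=5,sold=2 ship[2->3]=2 ship[1->2]=2 ship[0->1]=2 prod=2 -> [5 6 6 2]
Step 9: demand=5,sold=2 ship[2->3]=2 ship[1->2]=2 ship[0->1]=2 prod=2 -> [5 6 6 2]
Step 10: demand=5,sold=2 ship[2->3]=2 ship[1->2]=2 ship[0->1]=2 prod=2 -> [5 6 6 2]
Step 11: demand=5,sold=2 ship[2->3]=2 ship[1->2]=2 ship[0->1]=2 prod=2 -> [5 6 6 2]
Step 12: demand=5,sold=2 ship[2->3]=2 ship[1->2]=2 ship[0->1]=2 prod=2 -> [5 6 6 2]
First stockout at step 7

7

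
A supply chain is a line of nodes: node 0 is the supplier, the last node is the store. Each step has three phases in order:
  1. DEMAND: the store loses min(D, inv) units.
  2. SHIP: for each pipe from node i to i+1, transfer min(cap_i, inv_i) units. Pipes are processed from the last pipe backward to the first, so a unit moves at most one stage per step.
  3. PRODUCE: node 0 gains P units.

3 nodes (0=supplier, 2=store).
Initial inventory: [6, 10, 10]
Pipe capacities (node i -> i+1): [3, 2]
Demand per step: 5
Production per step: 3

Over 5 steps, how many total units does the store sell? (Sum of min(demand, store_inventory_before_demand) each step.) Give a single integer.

Step 1: sold=5 (running total=5) -> [6 11 7]
Step 2: sold=5 (running total=10) -> [6 12 4]
Step 3: sold=4 (running total=14) -> [6 13 2]
Step 4: sold=2 (running total=16) -> [6 14 2]
Step 5: sold=2 (running total=18) -> [6 15 2]

Answer: 18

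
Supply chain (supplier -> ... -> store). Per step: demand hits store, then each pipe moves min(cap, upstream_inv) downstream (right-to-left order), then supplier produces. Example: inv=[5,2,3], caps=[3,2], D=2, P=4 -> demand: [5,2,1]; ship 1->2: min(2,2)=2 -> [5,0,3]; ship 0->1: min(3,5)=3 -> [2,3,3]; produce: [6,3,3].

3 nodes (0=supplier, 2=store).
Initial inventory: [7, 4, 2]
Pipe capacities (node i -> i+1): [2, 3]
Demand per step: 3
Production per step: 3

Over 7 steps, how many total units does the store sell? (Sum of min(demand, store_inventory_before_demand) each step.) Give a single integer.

Step 1: sold=2 (running total=2) -> [8 3 3]
Step 2: sold=3 (running total=5) -> [9 2 3]
Step 3: sold=3 (running total=8) -> [10 2 2]
Step 4: sold=2 (running total=10) -> [11 2 2]
Step 5: sold=2 (running total=12) -> [12 2 2]
Step 6: sold=2 (running total=14) -> [13 2 2]
Step 7: sold=2 (running total=16) -> [14 2 2]

Answer: 16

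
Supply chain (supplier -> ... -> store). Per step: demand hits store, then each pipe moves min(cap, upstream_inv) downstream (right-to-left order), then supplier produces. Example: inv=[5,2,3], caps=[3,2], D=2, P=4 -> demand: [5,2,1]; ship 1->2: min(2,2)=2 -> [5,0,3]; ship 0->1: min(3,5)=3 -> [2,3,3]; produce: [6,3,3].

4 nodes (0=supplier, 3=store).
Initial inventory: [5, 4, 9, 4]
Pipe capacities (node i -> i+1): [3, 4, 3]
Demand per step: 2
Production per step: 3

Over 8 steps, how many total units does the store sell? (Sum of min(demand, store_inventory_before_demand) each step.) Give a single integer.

Answer: 16

Derivation:
Step 1: sold=2 (running total=2) -> [5 3 10 5]
Step 2: sold=2 (running total=4) -> [5 3 10 6]
Step 3: sold=2 (running total=6) -> [5 3 10 7]
Step 4: sold=2 (running total=8) -> [5 3 10 8]
Step 5: sold=2 (running total=10) -> [5 3 10 9]
Step 6: sold=2 (running total=12) -> [5 3 10 10]
Step 7: sold=2 (running total=14) -> [5 3 10 11]
Step 8: sold=2 (running total=16) -> [5 3 10 12]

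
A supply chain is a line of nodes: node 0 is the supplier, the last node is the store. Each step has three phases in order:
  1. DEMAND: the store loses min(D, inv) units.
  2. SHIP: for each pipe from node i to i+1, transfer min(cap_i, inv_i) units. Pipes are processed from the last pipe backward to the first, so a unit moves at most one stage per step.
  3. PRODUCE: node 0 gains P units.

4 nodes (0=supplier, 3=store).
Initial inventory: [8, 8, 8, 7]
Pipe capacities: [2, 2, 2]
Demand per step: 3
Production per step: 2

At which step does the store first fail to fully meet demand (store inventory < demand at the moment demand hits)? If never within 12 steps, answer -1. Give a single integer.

Step 1: demand=3,sold=3 ship[2->3]=2 ship[1->2]=2 ship[0->1]=2 prod=2 -> [8 8 8 6]
Step 2: demand=3,sold=3 ship[2->3]=2 ship[1->2]=2 ship[0->1]=2 prod=2 -> [8 8 8 5]
Step 3: demand=3,sold=3 ship[2->3]=2 ship[1->2]=2 ship[0->1]=2 prod=2 -> [8 8 8 4]
Step 4: demand=3,sold=3 ship[2->3]=2 ship[1->2]=2 ship[0->1]=2 prod=2 -> [8 8 8 3]
Step 5: demand=3,sold=3 ship[2->3]=2 ship[1->2]=2 ship[0->1]=2 prod=2 -> [8 8 8 2]
Step 6: demand=3,sold=2 ship[2->3]=2 ship[1->2]=2 ship[0->1]=2 prod=2 -> [8 8 8 2]
Step 7: demand=3,sold=2 ship[2->3]=2 ship[1->2]=2 ship[0->1]=2 prod=2 -> [8 8 8 2]
Step 8: demand=3,sold=2 ship[2->3]=2 ship[1->2]=2 ship[0->1]=2 prod=2 -> [8 8 8 2]
Step 9: demand=3,sold=2 ship[2->3]=2 ship[1->2]=2 ship[0->1]=2 prod=2 -> [8 8 8 2]
Step 10: demand=3,sold=2 ship[2->3]=2 ship[1->2]=2 ship[0->1]=2 prod=2 -> [8 8 8 2]
Step 11: demand=3,sold=2 ship[2->3]=2 ship[1->2]=2 ship[0->1]=2 prod=2 -> [8 8 8 2]
Step 12: demand=3,sold=2 ship[2->3]=2 ship[1->2]=2 ship[0->1]=2 prod=2 -> [8 8 8 2]
First stockout at step 6

6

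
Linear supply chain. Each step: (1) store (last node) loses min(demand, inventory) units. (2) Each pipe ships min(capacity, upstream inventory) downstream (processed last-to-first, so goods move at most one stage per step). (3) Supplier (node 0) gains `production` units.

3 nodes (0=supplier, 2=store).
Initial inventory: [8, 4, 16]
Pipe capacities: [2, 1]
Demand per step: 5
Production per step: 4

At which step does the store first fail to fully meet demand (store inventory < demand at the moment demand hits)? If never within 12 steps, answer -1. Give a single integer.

Step 1: demand=5,sold=5 ship[1->2]=1 ship[0->1]=2 prod=4 -> [10 5 12]
Step 2: demand=5,sold=5 ship[1->2]=1 ship[0->1]=2 prod=4 -> [12 6 8]
Step 3: demand=5,sold=5 ship[1->2]=1 ship[0->1]=2 prod=4 -> [14 7 4]
Step 4: demand=5,sold=4 ship[1->2]=1 ship[0->1]=2 prod=4 -> [16 8 1]
Step 5: demand=5,sold=1 ship[1->2]=1 ship[0->1]=2 prod=4 -> [18 9 1]
Step 6: demand=5,sold=1 ship[1->2]=1 ship[0->1]=2 prod=4 -> [20 10 1]
Step 7: demand=5,sold=1 ship[1->2]=1 ship[0->1]=2 prod=4 -> [22 11 1]
Step 8: demand=5,sold=1 ship[1->2]=1 ship[0->1]=2 prod=4 -> [24 12 1]
Step 9: demand=5,sold=1 ship[1->2]=1 ship[0->1]=2 prod=4 -> [26 13 1]
Step 10: demand=5,sold=1 ship[1->2]=1 ship[0->1]=2 prod=4 -> [28 14 1]
Step 11: demand=5,sold=1 ship[1->2]=1 ship[0->1]=2 prod=4 -> [30 15 1]
Step 12: demand=5,sold=1 ship[1->2]=1 ship[0->1]=2 prod=4 -> [32 16 1]
First stockout at step 4

4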